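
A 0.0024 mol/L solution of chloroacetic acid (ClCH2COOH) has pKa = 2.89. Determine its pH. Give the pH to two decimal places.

pH = 2.91

ClCH2COOH ⇌ ClCH2COO- + H+
Ka = 10^(−2.89) = 1.29 × 10^-3
From the ICE table, Ka = x²/(0.0024 − x) = 1.29 × 10^-3.
Here C₀/Ka ≈ 1.86, so the small-x approximation fails. Use the quadratic:
x = [−0.00129 + √(0.00129² + 1.24e-05)]/2 = 1.23 × 10^-3 M
pH = −log(1.23 × 10^-3) = 2.91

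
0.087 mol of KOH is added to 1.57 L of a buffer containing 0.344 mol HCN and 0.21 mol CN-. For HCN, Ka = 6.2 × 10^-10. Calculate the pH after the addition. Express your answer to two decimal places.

After neutralization: n(HCN) = 0.257 mol, n(CN-) = 0.297 mol.
pKa = −log(6.2 × 10^-10) = 9.208
pH = pKa + log([A⁻]/[HA]) = 9.208 + log(0.297/0.257) = 9.208 +0.063

pH = 9.27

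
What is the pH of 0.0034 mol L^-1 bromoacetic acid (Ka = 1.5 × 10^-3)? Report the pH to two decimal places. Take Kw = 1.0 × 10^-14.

BrCH2COOH ⇌ BrCH2COO- + H+
From the ICE table, Ka = x²/(0.0034 − x) = 1.5 × 10^-3.
Here C₀/Ka ≈ 2.27, so the small-x approximation fails. Use the quadratic:
x = [−0.0015 + √(0.0015² + 2.04e-05)]/2 = 1.63 × 10^-3 M
pH = −log(1.63 × 10^-3) = 2.79

pH = 2.79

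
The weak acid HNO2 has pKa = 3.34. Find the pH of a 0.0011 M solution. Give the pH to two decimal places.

pH = 3.29

HNO2 ⇌ NO2- + H+
Ka = 10^(−3.34) = 4.57 × 10^-4
Let x = [H+] at equilibrium. Ka = x²/(0.0011 − x).
x is not negligible relative to C₀; solve x² + 0.000457·x − 5.03e-07 = 0.
x = [−0.000457 + √(0.000457² + 2.01e-06)]/2 = 5.16 × 10^-4 M
pH = −log[H+] = −log(5.16 × 10^-4) = 3.29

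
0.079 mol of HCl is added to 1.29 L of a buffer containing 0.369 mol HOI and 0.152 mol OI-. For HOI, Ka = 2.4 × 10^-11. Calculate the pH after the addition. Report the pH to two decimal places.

pH = 9.83

After neutralization: n(HOI) = 0.448 mol, n(OI-) = 0.073 mol.
pKa = −log(2.4 × 10^-11) = 10.620
Henderson–Hasselbalch with mole ratio 0.073/0.448: pH = 10.620 + (-0.788)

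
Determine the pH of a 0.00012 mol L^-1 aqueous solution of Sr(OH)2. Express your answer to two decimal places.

pH = 10.38

Sr(OH)2 is a strong base (each formula unit releases 2 OH-); [OH-] = 0.00024 M.
pOH = -log(0.00024) = 3.62
pH = 14.00 - 3.62 = 10.38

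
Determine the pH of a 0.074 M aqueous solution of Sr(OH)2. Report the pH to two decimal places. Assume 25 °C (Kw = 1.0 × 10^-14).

Sr(OH)2 is a strong base (each formula unit releases 2 OH-); [OH-] = 0.148 M.
pOH = -log(0.148) = 0.83
pH = 14.00 - 0.83 = 13.17

pH = 13.17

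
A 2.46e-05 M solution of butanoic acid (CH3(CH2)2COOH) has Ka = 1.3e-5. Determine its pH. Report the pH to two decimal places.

pH = 4.90

CH3(CH2)2COOH ⇌ CH3(CH2)2COO- + H+
Let x = [H+] at equilibrium. Ka = x²/(2.46e-05 − x).
x is not negligible relative to C₀; solve x² + 1.3e-05·x − 3.2e-10 = 0.
x = [−1.3e-05 + √(1.3e-05² + 1.28e-09)]/2 = 1.25 × 10^-5 M
pH = −log[H+] = −log(1.25 × 10^-5) = 4.90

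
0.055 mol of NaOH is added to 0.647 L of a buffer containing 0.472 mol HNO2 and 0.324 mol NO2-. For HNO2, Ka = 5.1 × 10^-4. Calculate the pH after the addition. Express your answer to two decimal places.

After neutralization: n(HNO2) = 0.417 mol, n(NO2-) = 0.379 mol.
pKa = −log(5.1 × 10^-4) = 3.292
pH = pKa + log([A⁻]/[HA]) = 3.292 + log(0.379/0.417) = 3.292 -0.041

pH = 3.25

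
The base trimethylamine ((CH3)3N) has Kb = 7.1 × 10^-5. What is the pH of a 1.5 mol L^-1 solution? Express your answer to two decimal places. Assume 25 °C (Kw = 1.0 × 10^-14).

pH = 12.01

(CH3)3N + H2O ⇌ (CH3)3NH+ + OH-
Let x = [OH-] at equilibrium. Kb = x²/(1.5 − x).
Assume x ≪ 1.5: x ≈ √(7.1 × 10^-5 × 1.5) = 1.03 × 10^-2 M
pOH = 1.99, so pH = 14.00 − pOH = 12.01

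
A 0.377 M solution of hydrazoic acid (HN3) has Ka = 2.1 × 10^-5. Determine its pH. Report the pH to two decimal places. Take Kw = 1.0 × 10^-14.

HN3 ⇌ N3- + H+
Ka = x²/(0.377 − x) = 2.1 × 10^-5
Assume x ≪ 0.377: x ≈ √(2.1 × 10^-5 × 0.377) = 2.81 × 10^-3 M
pH = −log(2.81 × 10^-3) = 2.55

pH = 2.55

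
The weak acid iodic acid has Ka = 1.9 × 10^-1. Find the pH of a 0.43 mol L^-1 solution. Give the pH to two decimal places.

pH = 0.69

HIO3 ⇌ IO3- + H+
From the ICE table, Ka = [H+]²/(0.43 − [H+]) = 1.9 × 10^-1.
[H+] is not negligible relative to C₀; solve [H+]² + 0.19·[H+] − 0.0817 = 0.
[H+] = [−0.19 + √(0.19² + 0.327)]/2 = 2.06 × 10^-1 M
pH = −log(2.06 × 10^-1) = 0.69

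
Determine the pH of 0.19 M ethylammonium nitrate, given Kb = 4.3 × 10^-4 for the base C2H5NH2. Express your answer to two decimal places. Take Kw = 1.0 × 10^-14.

pH = 5.68

C2H5NH3+ is the conjugate acid of the weak base C2H5NH2.
Ka = Kw/Kb = 1.0×10^-14 / 4.3 × 10^-4 = 2.33 × 10^-11
Let x = [H+] at equilibrium. Ka = x²/(0.19 − x).
Since Ka ≪ C₀, x ≈ √(Ka·C₀) = 2.10 × 10^-6 M.
pH = −log[H+] = −log(2.10 × 10^-6) = 5.68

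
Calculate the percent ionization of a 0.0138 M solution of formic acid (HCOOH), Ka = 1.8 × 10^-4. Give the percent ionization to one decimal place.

HCOOH ⇌ HCOO- + H+; let x = [H+] at equilibrium.
Ka = x²/(C₀ − x); solving the quadratic gives x = 1.49 × 10^-3 M.
% ionization = x/C₀ × 100% = 1.49 × 10^-3/0.0138 × 100% = 10.8%

10.8%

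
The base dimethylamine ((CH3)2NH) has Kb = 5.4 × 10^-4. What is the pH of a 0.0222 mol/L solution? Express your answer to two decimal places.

(CH3)2NH + H2O ⇌ (CH3)2NH2+ + OH-
From the ICE table, Kb = x²/(0.0222 − x) = 5.4 × 10^-4.
The 5% rule fails; solving x² + Kb·x − Kb·C₀ = 0 exactly:
x = (−Kb + √(Kb² + 4·Kb·C₀))/2 = 3.20 × 10^-3 M
pOH = −log(3.20 × 10^-3) = 2.49; pH = 14.00 − 2.49 = 11.51

pH = 11.51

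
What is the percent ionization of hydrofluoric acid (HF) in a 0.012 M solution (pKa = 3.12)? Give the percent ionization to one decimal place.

HF ⇌ F- + H+; let x = [H+] at equilibrium.
Ka = 10^(−3.12) = 7.59 × 10^-4
Ka = x²/(C₀ − x); solving the quadratic gives x = 2.66 × 10^-3 M.
Fraction ionized = 2.66 × 10^-3 / 0.012 = 0.2217 → 22.2%

22.2%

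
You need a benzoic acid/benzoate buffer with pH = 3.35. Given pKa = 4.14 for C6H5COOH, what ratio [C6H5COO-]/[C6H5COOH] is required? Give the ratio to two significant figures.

ratio = 0.16

pH = pKa + log(r) ⇒ log(r) = 3.35 − 4.14 = -0.79
r = [C6H5COO-]/[C6H5COOH] = 10^(-0.79) = 0.162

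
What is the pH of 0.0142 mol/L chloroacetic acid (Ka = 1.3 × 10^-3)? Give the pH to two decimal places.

ClCH2COOH ⇌ ClCH2COO- + H+
Let x = [H+] at equilibrium. Ka = x²/(0.0142 − x).
Here C₀/Ka ≈ 10.9, so the small-x approximation fails. Use the quadratic:
x = (−Ka + √(Ka² + 4·Ka·C₀))/2 = 3.70 × 10^-3 M
pH = −log(3.70 × 10^-3) = 2.43

pH = 2.43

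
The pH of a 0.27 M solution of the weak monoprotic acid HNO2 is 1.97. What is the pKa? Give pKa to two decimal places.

[H+] = 10^(-1.97) = 1.07 × 10^-2 M
At equilibrium [HA] = 0.27 − 1.07 × 10^-2 = 2.59 × 10^-1 M
Ka = [H+][A-]/[HA] = (1.07 × 10^-2)² / 2.59 × 10^-1 = 4.42 × 10^-4
pKa = -log(4.42 × 10^-4) = 3.35

pKa = 3.35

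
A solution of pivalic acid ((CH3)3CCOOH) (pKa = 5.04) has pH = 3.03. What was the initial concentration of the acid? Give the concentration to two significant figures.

[H+] = 10^(-3.03) = 9.33 × 10^-4 M = x
Ka = 10^(−5.04) = 9.12 × 10^-6
Ka = x²/(C₀ − x) ⇒ C₀ = x + x²/Ka
C₀ = 9.33 × 10^-4 + (9.33 × 10^-4)²/(9.12 × 10^-6) = 9.64 × 10^-2 M

C₀ = 9.6 × 10^-2 M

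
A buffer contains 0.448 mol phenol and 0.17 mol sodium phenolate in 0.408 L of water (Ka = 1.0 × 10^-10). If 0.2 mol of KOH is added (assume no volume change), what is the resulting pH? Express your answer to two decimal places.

OH- converts C6H5OH to C6H5O-: C6H5OH → 0.248 mol, C6H5O- → 0.37 mol.
pKa = −log(1.0 × 10^-10) = 10.000
pH = pKa + log(n_C6H5O-/n_C6H5OH) = 10.000 + log(0.37/0.248) = 10.000 + (+0.174)

pH = 10.17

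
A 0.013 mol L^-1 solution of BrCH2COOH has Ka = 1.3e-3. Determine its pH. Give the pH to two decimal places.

BrCH2COOH ⇌ BrCH2COO- + H+
From the ICE table, Ka = x²/(0.013 − x) = 1.3 × 10^-3.
Here C₀/Ka ≈ 10, so the small-x approximation fails. Use the quadratic:
x = (−Ka + √(Ka² + 4·Ka·C₀))/2 = 3.51 × 10^-3 M
pH = −log[H+] = −log(3.51 × 10^-3) = 2.45

pH = 2.45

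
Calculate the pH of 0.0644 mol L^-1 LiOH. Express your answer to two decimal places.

LiOH is a strong base; [OH-] = 0.0644 M.
pOH = -log(0.0644) = 1.19
pH = 14.00 - 1.19 = 12.81

pH = 12.81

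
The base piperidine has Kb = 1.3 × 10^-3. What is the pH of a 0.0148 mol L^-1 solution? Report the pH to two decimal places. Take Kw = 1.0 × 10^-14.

pH = 11.58

C5H10NH + H2O ⇌ C5H10NH2+ + OH-
Let x = [OH-] at equilibrium. Kb = x²/(0.0148 − x).
The 5% rule fails; solving x² + Kb·x − Kb·C₀ = 0 exactly:
x = [−0.0013 + √(0.0013² + 7.7e-05)]/2 = 3.78 × 10^-3 M
pOH = −log(3.78 × 10^-3) = 2.42; pH = 14.00 − 2.42 = 11.58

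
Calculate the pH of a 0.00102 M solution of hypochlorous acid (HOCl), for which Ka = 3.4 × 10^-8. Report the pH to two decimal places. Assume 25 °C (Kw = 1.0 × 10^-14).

HOCl ⇌ OCl- + H+
From the ICE table, Ka = [H+]²/(0.00102 − [H+]) = 3.4 × 10^-8.
Neglecting [H+] in the denominator: [H+] = √(3.4 × 10^-8 × 0.00102) = 5.89 × 10^-6 M
([H+]/C₀ = 0.58% < 5%, so the approximation holds.)
pH = −log[H+] = −log(5.89 × 10^-6) = 5.23

pH = 5.23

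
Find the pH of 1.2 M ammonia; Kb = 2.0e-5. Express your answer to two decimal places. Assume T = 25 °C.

pH = 11.69

NH3 + H2O ⇌ NH4+ + OH-
From the ICE table, Kb = x²/(1.2 − x) = 2.0 × 10^-5.
Neglecting x in the denominator: x = √(2.0 × 10^-5 × 1.2) = 4.90 × 10^-3 M
(x/C₀ = 0.41% < 5%, so the approximation holds.)
pOH = 2.31, so pH = 14.00 − pOH = 11.69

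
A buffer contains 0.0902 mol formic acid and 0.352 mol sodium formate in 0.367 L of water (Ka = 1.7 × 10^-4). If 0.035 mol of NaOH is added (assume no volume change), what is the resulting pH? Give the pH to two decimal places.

OH- converts HCOOH to HCOO-: HCOOH → 0.0552 mol, HCOO- → 0.387 mol.
pKa = −log(1.7 × 10^-4) = 3.770
pH = pKa + log([A⁻]/[HA]) = 3.770 + log(0.387/0.0552) = 3.770 +0.846

pH = 4.62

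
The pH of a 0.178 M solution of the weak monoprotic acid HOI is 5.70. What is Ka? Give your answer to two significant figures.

Ka = 2.2 × 10^-11

[H+] = 10^(-5.70) = 2.00 × 10^-6 M
At equilibrium [HA] = 0.178 − 2.00 × 10^-6 = 1.78 × 10^-1 M
Ka = [H+][A-]/[HA] = (2.00 × 10^-6)² / 1.78 × 10^-1 = 2.2 × 10^-11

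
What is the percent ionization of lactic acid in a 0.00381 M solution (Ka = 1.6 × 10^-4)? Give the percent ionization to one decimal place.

CH3CH(OH)COOH ⇌ CH3CH(OH)COO- + H+; let x = [H+] at equilibrium.
Solve x² + 0.00016x − 6.1e-07 = 0 → x = 7.05 × 10^-4 M
% ionization = x/C₀ × 100% = 7.05 × 10^-4/0.00381 × 100% = 18.5%

18.5%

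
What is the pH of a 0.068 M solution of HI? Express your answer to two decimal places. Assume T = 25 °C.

HI is a strong acid and dissociates completely, so [H+] = 0.068 M.
pH = -log(0.068) = 1.17

pH = 1.17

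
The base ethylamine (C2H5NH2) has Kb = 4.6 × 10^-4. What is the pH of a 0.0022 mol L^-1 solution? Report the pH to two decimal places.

pH = 10.90

C2H5NH2 + H2O ⇌ C2H5NH3+ + OH-
From the ICE table, Kb = [OH-]²/(0.0022 − [OH-]) = 4.6 × 10^-4.
Here C₀/Kb ≈ 4.78, so the small-[OH-] approximation fails. Use the quadratic:
[OH-] = (−Kb + √(Kb² + 4·Kb·C₀))/2 = 8.02 × 10^-4 M
pOH = 3.10, so pH = 14.00 − pOH = 10.90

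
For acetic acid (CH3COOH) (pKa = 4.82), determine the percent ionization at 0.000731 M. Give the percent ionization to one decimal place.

CH3COOH ⇌ CH3COO- + H+; let x = [H+] at equilibrium.
Ka = 10^(−4.82) = 1.51 × 10^-5
Solve x² + 1.51e-05x − 1.1e-08 = 0 → x = 9.78 × 10^-5 M
% ionization = x/C₀ × 100% = 9.78 × 10^-5/0.000731 × 100% = 13.4%

13.4%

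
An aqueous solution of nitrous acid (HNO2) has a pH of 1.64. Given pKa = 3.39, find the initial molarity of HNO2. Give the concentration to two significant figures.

C₀ = 1.3 M

[H+] = 10^(-1.64) = 2.29 × 10^-2 M = x
Ka = 10^(−3.39) = 4.07 × 10^-4
Ka = x²/(C₀ − x) ⇒ C₀ = x + x²/Ka
C₀ = 2.29 × 10^-2 + (2.29 × 10^-2)²/(4.07 × 10^-4) = 1.31 M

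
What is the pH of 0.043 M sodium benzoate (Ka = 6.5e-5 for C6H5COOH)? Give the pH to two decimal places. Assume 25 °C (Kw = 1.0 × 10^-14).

C6H5COO- is the conjugate base of the weak acid C6H5COOH.
Kb = Kw/Ka = 1.0×10^-14 / 6.5 × 10^-5 = 1.54 × 10^-10
Kb = [OH-]²/(0.043 − [OH-]) = 1.54 × 10^-10
Neglecting [OH-] in the denominator: [OH-] = √(1.54 × 10^-10 × 0.043) = 2.57 × 10^-6 M
Check: 0.006% ionized — well under 5%, approximation valid.
pOH = −log(2.57 × 10^-6) = 5.59; pH = 14.00 − 5.59 = 8.41

pH = 8.41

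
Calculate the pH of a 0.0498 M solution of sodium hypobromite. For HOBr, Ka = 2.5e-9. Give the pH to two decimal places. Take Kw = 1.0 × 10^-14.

OBr- is the conjugate base of the weak acid HOBr.
Kb = Kw/Ka = 1.0×10^-14 / 2.5 × 10^-9 = 4.00 × 10^-6
Let x = [OH-] at equilibrium. Kb = x²/(0.0498 − x).
Since Kb ≪ C₀, x ≈ √(Kb·C₀) = 4.46 × 10^-4 M.
pOH = −log(4.46 × 10^-4) = 3.35; pH = 14.00 − 3.35 = 10.65

pH = 10.65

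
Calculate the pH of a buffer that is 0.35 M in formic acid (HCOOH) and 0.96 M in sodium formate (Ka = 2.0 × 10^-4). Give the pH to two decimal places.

pH = 4.14

pKa = −log(2.0 × 10^-4) = 3.699
Henderson–Hasselbalch: pH = pKa + log([HCOO-]/[HCOOH]) = 3.699 + log(0.96/0.35)
pH = 3.699 + (+0.438) = 4.14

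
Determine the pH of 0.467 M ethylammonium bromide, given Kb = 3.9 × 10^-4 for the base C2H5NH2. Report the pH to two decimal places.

C2H5NH3+ is the conjugate acid of the weak base C2H5NH2.
Ka = Kw/Kb = 1.0×10^-14 / 3.9 × 10^-4 = 2.56 × 10^-11
Let x = [H+] at equilibrium. Ka = x²/(0.467 − x).
Assume x ≪ 0.467: x ≈ √(2.56 × 10^-11 × 0.467) = 3.46 × 10^-6 M
pH = −log(3.46 × 10^-6) = 5.46

pH = 5.46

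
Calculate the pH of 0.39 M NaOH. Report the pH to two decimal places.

pH = 13.59

NaOH is a strong base; [OH-] = 0.39 M.
pOH = -log(0.39) = 0.41
pH = 14.00 - 0.41 = 13.59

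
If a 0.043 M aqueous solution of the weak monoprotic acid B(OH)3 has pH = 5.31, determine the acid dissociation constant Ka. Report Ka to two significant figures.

[H+] = 10^(-5.31) = 4.90 × 10^-6 M
At equilibrium [HA] = 0.043 − 4.90 × 10^-6 = 4.30 × 10^-2 M
Ka = [H+][A-]/[HA] = (4.90 × 10^-6)² / 4.30 × 10^-2 = 5.6 × 10^-10

Ka = 5.6 × 10^-10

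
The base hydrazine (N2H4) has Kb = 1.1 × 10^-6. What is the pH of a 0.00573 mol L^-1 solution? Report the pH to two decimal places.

pH = 9.90

N2H4 + H2O ⇌ N2H5+ + OH-
Let x = [OH-] at equilibrium. Kb = x²/(0.00573 − x).
Neglecting x in the denominator: x = √(1.1 × 10^-6 × 0.00573) = 7.94 × 10^-5 M
pOH = −log(7.94 × 10^-5) = 4.10; pH = 14.00 − 4.10 = 9.90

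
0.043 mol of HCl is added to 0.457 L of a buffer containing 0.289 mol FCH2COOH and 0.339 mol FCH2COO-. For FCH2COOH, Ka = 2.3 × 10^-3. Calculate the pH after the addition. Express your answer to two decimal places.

After neutralization: n(FCH2COOH) = 0.332 mol, n(FCH2COO-) = 0.296 mol.
pKa = −log(2.3 × 10^-3) = 2.638
pH = pKa + log([A⁻]/[HA]) = 2.638 + log(0.296/0.332) = 2.638 -0.050

pH = 2.59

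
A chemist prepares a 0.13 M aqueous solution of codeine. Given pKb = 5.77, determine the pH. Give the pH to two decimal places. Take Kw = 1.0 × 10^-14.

pH = 10.67

C18H21NO3 + H2O ⇌ C18H22NO3+ + OH-
Kb = 10^(−5.77) = 1.70 × 10^-6
Kb = [OH-]²/(0.13 − [OH-]) = 1.70 × 10^-6
Assume [OH-] ≪ 0.13: [OH-] ≈ √(1.70 × 10^-6 × 0.13) = 4.70 × 10^-4 M
pOH = −log(4.70 × 10^-4) = 3.33; pH = 14.00 − 3.33 = 10.67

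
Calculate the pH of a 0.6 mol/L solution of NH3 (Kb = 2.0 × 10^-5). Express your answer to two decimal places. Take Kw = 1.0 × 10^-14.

NH3 + H2O ⇌ NH4+ + OH-
Let x = [OH-] at equilibrium. Kb = x²/(0.6 − x).
Neglecting x in the denominator: x = √(2.0 × 10^-5 × 0.6) = 3.46 × 10^-3 M
(x/C₀ = 0.58% < 5%, so the approximation holds.)
pOH = 2.46, so pH = 14.00 − pOH = 11.54

pH = 11.54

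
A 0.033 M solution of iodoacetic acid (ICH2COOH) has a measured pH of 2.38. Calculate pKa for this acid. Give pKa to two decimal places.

pKa = 3.22

[H+] = 10^(-2.38) = 4.17 × 10^-3 M
At equilibrium [HA] = 0.033 − 4.17 × 10^-3 = 2.88 × 10^-2 M
Ka = [H+][A-]/[HA] = (4.17 × 10^-3)² / 2.88 × 10^-2 = 6.04 × 10^-4
pKa = -log(6.04 × 10^-4) = 3.22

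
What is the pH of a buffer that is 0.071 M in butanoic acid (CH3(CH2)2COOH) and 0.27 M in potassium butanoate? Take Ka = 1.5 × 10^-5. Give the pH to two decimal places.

pH = 5.40

pKa = −log(1.5 × 10^-5) = 4.824
Using pH = pKa + log([base]/[acid]) with [base]/[acid] = 0.27/0.071:
pH = 4.824 + (+0.580) = 5.40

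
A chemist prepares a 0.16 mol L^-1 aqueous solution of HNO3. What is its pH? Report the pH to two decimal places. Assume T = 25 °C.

HNO3 is a strong acid and dissociates completely, so [H+] = 0.16 M.
pH = -log(0.16) = 0.80

pH = 0.80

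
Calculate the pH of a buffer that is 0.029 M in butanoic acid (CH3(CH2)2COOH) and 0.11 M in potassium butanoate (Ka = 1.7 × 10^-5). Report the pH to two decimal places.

pKa = −log(1.7 × 10^-5) = 4.770
pH = pKa + log([A⁻]/[HA]) = 4.770 + log(0.11/0.029)
pH = 4.770 + (+0.579) = 5.35

pH = 5.35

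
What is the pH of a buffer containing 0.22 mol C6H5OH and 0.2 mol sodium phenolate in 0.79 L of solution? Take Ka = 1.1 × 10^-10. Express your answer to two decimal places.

pH = 9.92

pKa = −log(1.1 × 10^-10) = 9.959
Using pH = pKa + log([base]/[acid]) with [base]/[acid] = 0.2/0.22:
pH = 9.959 + (-0.041) = 9.92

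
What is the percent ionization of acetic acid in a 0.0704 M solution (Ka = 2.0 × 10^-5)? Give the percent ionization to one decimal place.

1.7%

CH3COOH ⇌ CH3COO- + H+; let x = [H+] at equilibrium.
x ≈ √(Ka·C₀) = √(2.0 × 10^-5 × 0.0704) = 1.19 × 10^-3 M
% ionization = x/C₀ × 100% = 1.19 × 10^-3/0.0704 × 100% = 1.7%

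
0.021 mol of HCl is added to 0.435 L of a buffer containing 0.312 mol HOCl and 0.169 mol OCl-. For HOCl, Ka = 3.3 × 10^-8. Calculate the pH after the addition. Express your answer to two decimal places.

Added H+ converts OCl- to HOCl: HOCl → 0.333 mol, OCl- → 0.148 mol.
pKa = −log(3.3 × 10^-8) = 7.481
pH = pKa + log(n_OCl-/n_HOCl) = 7.481 + log(0.148/0.333) = 7.481 + (-0.352)

pH = 7.13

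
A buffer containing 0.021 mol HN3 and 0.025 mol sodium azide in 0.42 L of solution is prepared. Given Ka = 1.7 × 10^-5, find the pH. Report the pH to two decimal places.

pH = 4.85

pKa = −log(1.7 × 10^-5) = 4.770
Using pH = pKa + log([base]/[acid]) with [base]/[acid] = 0.025/0.021:
pH = 4.770 + (+0.076) = 4.85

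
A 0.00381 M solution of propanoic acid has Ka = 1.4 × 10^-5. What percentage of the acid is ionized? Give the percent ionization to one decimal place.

CH3CH2COOH ⇌ CH3CH2COO- + H+; let x = [H+] at equilibrium.
Solve x² + 1.4e-05x − 5.33e-08 = 0 → x = 2.24 × 10^-4 M
Fraction ionized = 2.24 × 10^-4 / 0.00381 = 0.0588 → 5.9%

5.9%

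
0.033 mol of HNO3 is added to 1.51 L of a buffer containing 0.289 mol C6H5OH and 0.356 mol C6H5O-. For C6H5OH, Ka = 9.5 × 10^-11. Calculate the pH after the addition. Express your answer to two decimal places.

pH = 10.02

After neutralization: n(C6H5OH) = 0.322 mol, n(C6H5O-) = 0.323 mol.
pKa = −log(9.5 × 10^-11) = 10.022
Henderson–Hasselbalch with mole ratio 0.323/0.322: pH = 10.022 + (+0.001)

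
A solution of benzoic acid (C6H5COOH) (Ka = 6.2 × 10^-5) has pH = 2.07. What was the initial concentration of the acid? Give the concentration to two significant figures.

[H+] = 10^(-2.07) = 8.51 × 10^-3 M = x
Ka = x²/(C₀ − x) ⇒ C₀ = x + x²/Ka
C₀ = 8.51 × 10^-3 + (8.51 × 10^-3)²/(6.2 × 10^-5) = 1.18 M

C₀ = 1.2 M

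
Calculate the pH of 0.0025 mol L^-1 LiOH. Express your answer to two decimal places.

pH = 11.40

LiOH is a strong base; [OH-] = 0.0025 M.
pOH = -log(0.0025) = 2.60
pH = 14.00 - 2.60 = 11.40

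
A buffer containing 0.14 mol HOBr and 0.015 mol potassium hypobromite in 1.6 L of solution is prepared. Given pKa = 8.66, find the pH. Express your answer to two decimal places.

pH = 7.69

pH = pKa + log([A⁻]/[HA]) = 8.66 + log(0.015/0.14)
pH = 8.66 + (-0.970) = 7.69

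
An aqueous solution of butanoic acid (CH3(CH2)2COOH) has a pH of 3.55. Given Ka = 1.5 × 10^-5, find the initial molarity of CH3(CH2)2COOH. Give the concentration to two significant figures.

[H+] = 10^(-3.55) = 2.82 × 10^-4 M = x
Ka = x²/(C₀ − x) ⇒ C₀ = x + x²/Ka
C₀ = 2.82 × 10^-4 + (2.82 × 10^-4)²/(1.5 × 10^-5) = 5.58 × 10^-3 M

C₀ = 5.6 × 10^-3 M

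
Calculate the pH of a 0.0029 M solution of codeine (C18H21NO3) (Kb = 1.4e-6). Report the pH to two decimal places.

pH = 9.80

C18H21NO3 + H2O ⇌ C18H22NO3+ + OH-
Kb = [OH-]²/(0.0029 − [OH-]) = 1.4 × 10^-6
Since Kb ≪ C₀, [OH-] ≈ √(Kb·C₀) = 6.37 × 10^-5 M.
Check: 2.2% ionized — well under 5%, approximation valid.
pOH = −log(6.37 × 10^-5) = 4.20; pH = 14.00 − 4.20 = 9.80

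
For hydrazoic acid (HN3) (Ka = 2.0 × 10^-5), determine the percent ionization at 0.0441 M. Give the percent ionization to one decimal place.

2.1%

HN3 ⇌ N3- + H+; let x = [H+] at equilibrium.
x ≈ √(Ka·C₀) = √(2.0 × 10^-5 × 0.0441) = 9.39 × 10^-4 M
Fraction ionized = 9.39 × 10^-4 / 0.0441 = 0.0213 → 2.1%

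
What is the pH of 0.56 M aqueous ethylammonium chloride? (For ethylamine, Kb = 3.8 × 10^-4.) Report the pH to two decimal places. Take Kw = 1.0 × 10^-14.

pH = 5.42

C2H5NH3+ is the conjugate acid of the weak base C2H5NH2.
Ka = Kw/Kb = 1.0×10^-14 / 3.8 × 10^-4 = 2.63 × 10^-11
Ka = x²/(0.56 − x) = 2.63 × 10^-11
Assume x ≪ 0.56: x ≈ √(2.63 × 10^-11 × 0.56) = 3.84 × 10^-6 M
Check: 0.00069% ionized — well under 5%, approximation valid.
pH = −log[H+] = −log(3.84 × 10^-6) = 5.42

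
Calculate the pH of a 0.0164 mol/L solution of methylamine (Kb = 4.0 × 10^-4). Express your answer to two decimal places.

CH3NH2 + H2O ⇌ CH3NH3+ + OH-
Kb = [OH-]²/(0.0164 − [OH-]) = 4.0 × 10^-4
Here C₀/Kb ≈ 41, so the small-[OH-] approximation fails. Use the quadratic:
[OH-] = (−Kb + √(Kb² + 4·Kb·C₀))/2 = 2.37 × 10^-3 M
pOH = 2.63, so pH = 14.00 − pOH = 11.37

pH = 11.37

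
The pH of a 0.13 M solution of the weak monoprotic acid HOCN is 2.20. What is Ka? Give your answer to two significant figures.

[H+] = 10^(-2.20) = 6.31 × 10^-3 M
At equilibrium [HA] = 0.13 − 6.31 × 10^-3 = 1.24 × 10^-1 M
Ka = [H+][A-]/[HA] = (6.31 × 10^-3)² / 1.24 × 10^-1 = 3.2 × 10^-4

Ka = 3.2 × 10^-4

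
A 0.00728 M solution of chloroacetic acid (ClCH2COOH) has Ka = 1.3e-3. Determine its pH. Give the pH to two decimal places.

pH = 2.60

ClCH2COOH ⇌ ClCH2COO- + H+
From the ICE table, Ka = [H+]²/(0.00728 − [H+]) = 1.3 × 10^-3.
The 5% rule fails; solving [H+]² + Ka·[H+] − Ka·C₀ = 0 exactly:
[H+] = [−0.0013 + √(0.0013² + 3.79e-05)]/2 = 2.49 × 10^-3 M
pH = −log(2.49 × 10^-3) = 2.60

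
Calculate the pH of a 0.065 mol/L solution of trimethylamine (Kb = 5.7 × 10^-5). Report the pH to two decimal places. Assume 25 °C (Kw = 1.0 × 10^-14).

pH = 11.28

(CH3)3N + H2O ⇌ (CH3)3NH+ + OH-
Kb = x²/(0.065 − x) = 5.7 × 10^-5
Since Kb ≪ C₀, x ≈ √(Kb·C₀) = 1.92 × 10^-3 M.
(x/C₀ = 3% < 5%, so the approximation holds.)
pOH = −log(1.92 × 10^-3) = 2.72; pH = 14.00 − 2.72 = 11.28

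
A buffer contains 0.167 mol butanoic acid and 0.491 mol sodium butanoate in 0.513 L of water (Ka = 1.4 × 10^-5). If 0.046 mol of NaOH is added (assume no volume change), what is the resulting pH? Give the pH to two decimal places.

OH- converts CH3(CH2)2COOH to CH3(CH2)2COO-: CH3(CH2)2COOH → 0.121 mol, CH3(CH2)2COO- → 0.537 mol.
pKa = −log(1.4 × 10^-5) = 4.854
pH = pKa + log([A⁻]/[HA]) = 4.854 + log(0.537/0.121) = 4.854 +0.647

pH = 5.50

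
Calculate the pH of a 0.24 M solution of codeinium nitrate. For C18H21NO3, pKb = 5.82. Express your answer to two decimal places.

C18H22NO3+ is the conjugate acid of the weak base C18H21NO3.
Kb = 10^(−5.82) = 1.51 × 10^-6
Ka = Kw/Kb = 1.0×10^-14 / 1.51 × 10^-6 = 6.62 × 10^-9
From the ICE table, Ka = [H+]²/(0.24 − [H+]) = 6.62 × 10^-9.
Assume [H+] ≪ 0.24: [H+] ≈ √(6.62 × 10^-9 × 0.24) = 3.99 × 10^-5 M
([H+]/C₀ = 0.017% < 5%, so the approximation holds.)
pH = −log(3.99 × 10^-5) = 4.40

pH = 4.40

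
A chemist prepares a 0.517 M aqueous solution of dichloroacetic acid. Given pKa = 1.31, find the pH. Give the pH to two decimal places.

pH = 0.86

Cl2CHCOOH ⇌ Cl2CHCOO- + H+
Ka = 10^(−1.31) = 4.90 × 10^-2
From the ICE table, Ka = x²/(0.517 − x) = 4.90 × 10^-2.
Here C₀/Ka ≈ 10.6, so the small-x approximation fails. Use the quadratic:
x = (−Ka + √(Ka² + 4·Ka·C₀))/2 = 1.37 × 10^-1 M
pH = −log[H+] = −log(1.37 × 10^-1) = 0.86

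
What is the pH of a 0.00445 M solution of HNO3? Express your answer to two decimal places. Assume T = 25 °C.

HNO3 is a strong acid and dissociates completely, so [H+] = 0.00445 M.
pH = -log(0.00445) = 2.35

pH = 2.35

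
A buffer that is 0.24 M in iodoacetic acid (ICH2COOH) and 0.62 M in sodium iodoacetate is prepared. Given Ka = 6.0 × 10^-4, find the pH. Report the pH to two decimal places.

pH = 3.63

pKa = −log(6.0 × 10^-4) = 3.222
pH = pKa + log([A⁻]/[HA]) = 3.222 + log(0.62/0.24)
pH = 3.222 + (+0.412) = 3.63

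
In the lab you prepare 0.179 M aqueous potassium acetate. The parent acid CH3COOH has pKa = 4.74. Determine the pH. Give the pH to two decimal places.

pH = 9.00

CH3COO- is the conjugate base of the weak acid CH3COOH.
Ka = 10^(−4.74) = 1.82 × 10^-5
Kb = Kw/Ka = 1.0×10^-14 / 1.82 × 10^-5 = 5.49 × 10^-10
From the ICE table, Kb = [OH-]²/(0.179 − [OH-]) = 5.49 × 10^-10.
Neglecting [OH-] in the denominator: [OH-] = √(5.49 × 10^-10 × 0.179) = 9.91 × 10^-6 M
pOH = 5.00, so pH = 14.00 − pOH = 9.00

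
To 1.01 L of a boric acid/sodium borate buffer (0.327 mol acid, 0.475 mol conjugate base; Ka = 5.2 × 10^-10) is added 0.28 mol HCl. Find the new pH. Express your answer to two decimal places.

Added H+ converts B(OH)4- to B(OH)3: B(OH)3 → 0.607 mol, B(OH)4- → 0.195 mol.
pKa = −log(5.2 × 10^-10) = 9.284
Henderson–Hasselbalch with mole ratio 0.195/0.607: pH = 9.284 + (-0.493)

pH = 8.79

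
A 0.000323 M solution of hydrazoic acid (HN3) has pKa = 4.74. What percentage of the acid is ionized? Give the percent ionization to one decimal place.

HN3 ⇌ N3- + H+; let x = [H+] at equilibrium.
Ka = 10^(−4.74) = 1.82 × 10^-5
Solve x² + 1.82e-05x − 5.88e-09 = 0 → x = 6.81 × 10^-5 M
% ionization = x/C₀ × 100% = 6.81 × 10^-5/0.000323 × 100% = 21.1%

21.1%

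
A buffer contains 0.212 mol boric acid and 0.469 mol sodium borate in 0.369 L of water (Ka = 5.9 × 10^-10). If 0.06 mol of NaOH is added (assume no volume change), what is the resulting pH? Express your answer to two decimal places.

After neutralization: n(B(OH)3) = 0.152 mol, n(B(OH)4-) = 0.529 mol.
pKa = −log(5.9 × 10^-10) = 9.229
pH = pKa + log([A⁻]/[HA]) = 9.229 + log(0.529/0.152) = 9.229 +0.542

pH = 9.77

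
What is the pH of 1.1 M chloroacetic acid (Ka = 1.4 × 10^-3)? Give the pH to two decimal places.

ClCH2COOH ⇌ ClCH2COO- + H+
Let x = [H+] at equilibrium. Ka = x²/(1.1 − x).
Since Ka ≪ C₀, x ≈ √(Ka·C₀) = 3.92 × 10^-2 M.
pH = −log[H+] = −log(3.92 × 10^-2) = 1.41

pH = 1.41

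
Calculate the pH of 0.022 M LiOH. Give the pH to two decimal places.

LiOH is a strong base; [OH-] = 0.022 M.
pOH = -log(0.022) = 1.66
pH = 14.00 - 1.66 = 12.34

pH = 12.34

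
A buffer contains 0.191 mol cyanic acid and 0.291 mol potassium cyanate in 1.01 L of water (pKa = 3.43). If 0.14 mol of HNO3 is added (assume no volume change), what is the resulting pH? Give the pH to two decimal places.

After neutralization: n(HOCN) = 0.331 mol, n(OCN-) = 0.151 mol.
Henderson–Hasselbalch with mole ratio 0.151/0.331: pH = 3.43 + (-0.341)

pH = 3.09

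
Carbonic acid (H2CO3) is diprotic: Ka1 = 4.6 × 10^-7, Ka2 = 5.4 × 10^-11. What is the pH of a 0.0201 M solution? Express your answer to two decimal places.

Ka1 ≫ Ka2, so treat the first dissociation as the only significant source of H+.
Ka1 = x²/(0.0201 − x) = 4.6 × 10^-7
x ≈ √(4.6 × 10^-7 × 0.0201) = 9.62 × 10^-5 M
pH = −log(9.62 × 10^-5) = 4.02

pH = 4.02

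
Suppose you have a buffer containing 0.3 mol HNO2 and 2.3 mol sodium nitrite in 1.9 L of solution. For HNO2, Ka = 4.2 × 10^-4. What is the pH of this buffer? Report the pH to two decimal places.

pH = 4.26

pKa = −log(4.2 × 10^-4) = 3.377
Using pH = pKa + log([base]/[acid]) with [base]/[acid] = 2.3/0.3:
pH = 3.377 + (+0.885) = 4.26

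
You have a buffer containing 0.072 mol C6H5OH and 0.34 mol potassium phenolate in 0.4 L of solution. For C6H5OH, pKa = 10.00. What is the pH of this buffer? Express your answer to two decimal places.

pH = 10.67

Using pH = pKa + log([base]/[acid]) with [base]/[acid] = 0.34/0.072:
pH = 10.00 + (+0.674) = 10.67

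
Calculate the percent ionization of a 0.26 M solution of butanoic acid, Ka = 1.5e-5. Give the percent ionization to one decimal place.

CH3(CH2)2COOH ⇌ CH3(CH2)2COO- + H+; let x = [H+] at equilibrium.
x ≈ √(Ka·C₀) = √(1.5 × 10^-5 × 0.26) = 1.97 × 10^-3 M
% ionization = x/C₀ × 100% = 1.97 × 10^-3/0.26 × 100% = 0.8%

0.8%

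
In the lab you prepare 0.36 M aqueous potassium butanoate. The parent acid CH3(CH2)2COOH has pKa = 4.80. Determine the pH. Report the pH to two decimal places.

pH = 9.18

CH3(CH2)2COO- is the conjugate base of the weak acid CH3(CH2)2COOH.
Ka = 10^(−4.80) = 1.58 × 10^-5
Kb = Kw/Ka = 1.0×10^-14 / 1.58 × 10^-5 = 6.33 × 10^-10
Kb = x²/(0.36 − x) = 6.33 × 10^-10
Assume x ≪ 0.36: x ≈ √(6.33 × 10^-10 × 0.36) = 1.51 × 10^-5 M
pOH = 4.82, so pH = 14.00 − pOH = 9.18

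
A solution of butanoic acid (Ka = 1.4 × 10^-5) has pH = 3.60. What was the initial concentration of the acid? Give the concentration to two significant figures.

C₀ = 4.8 × 10^-3 M

[H+] = 10^(-3.60) = 2.51 × 10^-4 M = x
Ka = x²/(C₀ − x) ⇒ C₀ = x + x²/Ka
C₀ = 2.51 × 10^-4 + (2.51 × 10^-4)²/(1.4 × 10^-5) = 4.75 × 10^-3 M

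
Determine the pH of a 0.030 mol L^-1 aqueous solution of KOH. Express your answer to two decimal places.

pH = 12.48

KOH is a strong base; [OH-] = 0.03 M.
pOH = -log(0.03) = 1.52
pH = 14.00 - 1.52 = 12.48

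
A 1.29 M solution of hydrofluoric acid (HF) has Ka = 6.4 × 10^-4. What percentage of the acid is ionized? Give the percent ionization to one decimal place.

2.2%

HF ⇌ F- + H+; let x = [H+] at equilibrium.
x ≈ √(Ka·C₀) = √(6.4 × 10^-4 × 1.29) = 2.87 × 10^-2 M
% ionization = x/C₀ × 100% = 2.87 × 10^-2/1.29 × 100% = 2.2%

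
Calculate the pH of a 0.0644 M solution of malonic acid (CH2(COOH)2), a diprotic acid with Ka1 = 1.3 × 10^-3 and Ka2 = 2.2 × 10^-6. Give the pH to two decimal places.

pH = 2.07

Ka1 ≫ Ka2, so treat the first dissociation as the only significant source of H+.
Ka1 = x²/(0.0644 − x) = 1.3 × 10^-3
Solving the quadratic: x = (−Ka1 + √(Ka1² + 4·Ka1·C₀))/2 = 8.52 × 10^-3 M
pH = −log(8.52 × 10^-3) = 2.07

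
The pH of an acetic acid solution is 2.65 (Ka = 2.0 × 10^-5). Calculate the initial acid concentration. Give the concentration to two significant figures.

C₀ = 2.5 × 10^-1 M

[H+] = 10^(-2.65) = 2.24 × 10^-3 M = x
Ka = x²/(C₀ − x) ⇒ C₀ = x + x²/Ka
C₀ = 2.24 × 10^-3 + (2.24 × 10^-3)²/(2.0 × 10^-5) = 2.53 × 10^-1 M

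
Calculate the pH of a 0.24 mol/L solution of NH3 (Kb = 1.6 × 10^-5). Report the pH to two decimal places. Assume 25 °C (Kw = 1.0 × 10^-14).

pH = 11.29

NH3 + H2O ⇌ NH4+ + OH-
From the ICE table, Kb = x²/(0.24 − x) = 1.6 × 10^-5.
Assume x ≪ 0.24: x ≈ √(1.6 × 10^-5 × 0.24) = 1.96 × 10^-3 M
Check: 0.82% ionized — well under 5%, approximation valid.
pOH = 2.71, so pH = 14.00 − pOH = 11.29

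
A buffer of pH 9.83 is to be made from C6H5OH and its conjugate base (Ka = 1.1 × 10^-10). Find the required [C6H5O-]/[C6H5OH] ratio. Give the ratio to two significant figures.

ratio = 0.74

pKa = -log(1.1 × 10^-10) = 9.959
pH = pKa + log(r) ⇒ log(r) = 9.83 − 9.959 = -0.129
r = [C6H5O-]/[C6H5OH] = 10^(-0.129) = 0.743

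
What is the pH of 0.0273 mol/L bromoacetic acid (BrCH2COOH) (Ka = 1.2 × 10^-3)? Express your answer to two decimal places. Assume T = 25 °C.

BrCH2COOH ⇌ BrCH2COO- + H+
From the ICE table, Ka = [H+]²/(0.0273 − [H+]) = 1.2 × 10^-3.
The 5% rule fails; solving [H+]² + Ka·[H+] − Ka·C₀ = 0 exactly:
[H+] = [−0.0012 + √(0.0012² + 0.000131)]/2 = 5.15 × 10^-3 M
pH = −log(5.15 × 10^-3) = 2.29

pH = 2.29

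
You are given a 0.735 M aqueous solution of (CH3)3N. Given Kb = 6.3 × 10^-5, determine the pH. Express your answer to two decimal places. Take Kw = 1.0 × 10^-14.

(CH3)3N + H2O ⇌ (CH3)3NH+ + OH-
Let x = [OH-] at equilibrium. Kb = x²/(0.735 − x).
Since Kb ≪ C₀, x ≈ √(Kb·C₀) = 6.80 × 10^-3 M.
pOH = 2.17, so pH = 14.00 − pOH = 11.83

pH = 11.83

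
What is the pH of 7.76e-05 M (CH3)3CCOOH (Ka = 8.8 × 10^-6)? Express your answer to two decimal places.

(CH3)3CCOOH ⇌ (CH3)3CCOO- + H+
Let x = [H+] at equilibrium. Ka = x²/(7.76e-05 − x).
Here C₀/Ka ≈ 8.82, so the small-x approximation fails. Use the quadratic:
x = [−8.8e-06 + √(8.8e-06² + 2.73e-09)]/2 = 2.21 × 10^-5 M
pH = −log[H+] = −log(2.21 × 10^-5) = 4.66

pH = 4.66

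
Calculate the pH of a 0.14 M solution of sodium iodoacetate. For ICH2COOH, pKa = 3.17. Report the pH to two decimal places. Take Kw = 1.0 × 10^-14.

pH = 8.16

ICH2COO- is the conjugate base of the weak acid ICH2COOH.
Ka = 10^(−3.17) = 6.76 × 10^-4
Kb = Kw/Ka = 1.0×10^-14 / 6.76 × 10^-4 = 1.48 × 10^-11
Kb = [OH-]²/(0.14 − [OH-]) = 1.48 × 10^-11
Since Kb ≪ C₀, [OH-] ≈ √(Kb·C₀) = 1.44 × 10^-6 M.
Check: 0.001% ionized — well under 5%, approximation valid.
pOH = 5.84, so pH = 14.00 − pOH = 8.16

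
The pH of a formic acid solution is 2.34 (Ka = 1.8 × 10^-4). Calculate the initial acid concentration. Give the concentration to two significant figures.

[H+] = 10^(-2.34) = 4.57 × 10^-3 M = x
Ka = x²/(C₀ − x) ⇒ C₀ = x + x²/Ka
C₀ = 4.57 × 10^-3 + (4.57 × 10^-3)²/(1.8 × 10^-4) = 1.21 × 10^-1 M

C₀ = 1.2 × 10^-1 M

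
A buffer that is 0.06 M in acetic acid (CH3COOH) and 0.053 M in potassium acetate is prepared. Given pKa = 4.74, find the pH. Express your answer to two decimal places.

Using pH = pKa + log([base]/[acid]) with [base]/[acid] = 0.053/0.06:
pH = 4.74 + (-0.054) = 4.69

pH = 4.69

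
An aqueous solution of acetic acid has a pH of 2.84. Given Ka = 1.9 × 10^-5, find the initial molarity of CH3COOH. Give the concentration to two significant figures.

[H+] = 10^(-2.84) = 1.45 × 10^-3 M = x
Ka = x²/(C₀ − x) ⇒ C₀ = x + x²/Ka
C₀ = 1.45 × 10^-3 + (1.45 × 10^-3)²/(1.9 × 10^-5) = 1.12 × 10^-1 M

C₀ = 1.1 × 10^-1 M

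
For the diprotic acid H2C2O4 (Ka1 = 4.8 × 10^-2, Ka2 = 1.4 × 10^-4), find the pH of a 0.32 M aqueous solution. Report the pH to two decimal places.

pH = 0.99

Ka1 ≫ Ka2, so treat the first dissociation as the only significant source of H+.
Ka1 = x²/(0.32 − x) = 4.8 × 10^-2
Solving the quadratic: x = (−Ka1 + √(Ka1² + 4·Ka1·C₀))/2 = 1.02 × 10^-1 M
pH = −log(1.02 × 10^-1) = 0.99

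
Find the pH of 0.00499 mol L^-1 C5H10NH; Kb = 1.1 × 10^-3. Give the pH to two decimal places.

pH = 11.27

C5H10NH + H2O ⇌ C5H10NH2+ + OH-
From the ICE table, Kb = x²/(0.00499 − x) = 1.1 × 10^-3.
The 5% rule fails; solving x² + Kb·x − Kb·C₀ = 0 exactly:
x = [−0.0011 + √(0.0011² + 2.2e-05)]/2 = 1.86 × 10^-3 M
pOH = 2.73, so pH = 14.00 − pOH = 11.27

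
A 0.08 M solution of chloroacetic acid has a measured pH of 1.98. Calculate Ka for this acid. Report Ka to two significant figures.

[H+] = 10^(-1.98) = 1.05 × 10^-2 M
At equilibrium [HA] = 0.08 − 1.05 × 10^-2 = 6.95 × 10^-2 M
Ka = [H+][A-]/[HA] = (1.05 × 10^-2)² / 6.95 × 10^-2 = 1.6 × 10^-3

Ka = 1.6 × 10^-3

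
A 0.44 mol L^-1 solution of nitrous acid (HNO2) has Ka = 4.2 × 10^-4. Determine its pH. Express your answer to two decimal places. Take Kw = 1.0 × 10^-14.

HNO2 ⇌ NO2- + H+
Ka = x²/(0.44 − x) = 4.2 × 10^-4
Neglecting x in the denominator: x = √(4.2 × 10^-4 × 0.44) = 1.36 × 10^-2 M
pH = −log(1.36 × 10^-2) = 1.87

pH = 1.87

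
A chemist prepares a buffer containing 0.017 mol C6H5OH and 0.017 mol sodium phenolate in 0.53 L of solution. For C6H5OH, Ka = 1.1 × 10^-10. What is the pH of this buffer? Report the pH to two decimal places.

pH = 9.96

pKa = −log(1.1 × 10^-10) = 9.959
Henderson–Hasselbalch: pH = pKa + log([C6H5O-]/[C6H5OH]) = 9.959 + log(0.017/0.017)
pH = 9.959 + (+0.000) = 9.96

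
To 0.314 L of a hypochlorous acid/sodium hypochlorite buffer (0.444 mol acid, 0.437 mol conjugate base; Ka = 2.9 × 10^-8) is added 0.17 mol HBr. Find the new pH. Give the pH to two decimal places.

Added H+ converts OCl- to HOCl: HOCl → 0.614 mol, OCl- → 0.267 mol.
pKa = −log(2.9 × 10^-8) = 7.538
pH = pKa + log([A⁻]/[HA]) = 7.538 + log(0.267/0.614) = 7.538 -0.362

pH = 7.18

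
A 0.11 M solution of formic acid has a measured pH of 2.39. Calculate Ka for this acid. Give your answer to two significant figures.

[H+] = 10^(-2.39) = 4.07 × 10^-3 M
At equilibrium [HA] = 0.11 − 4.07 × 10^-3 = 1.06 × 10^-1 M
Ka = [H+][A-]/[HA] = (4.07 × 10^-3)² / 1.06 × 10^-1 = 1.6 × 10^-4

Ka = 1.6 × 10^-4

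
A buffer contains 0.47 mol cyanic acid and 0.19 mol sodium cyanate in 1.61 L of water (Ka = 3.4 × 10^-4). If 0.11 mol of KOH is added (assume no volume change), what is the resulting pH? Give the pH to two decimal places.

pH = 3.39

OH- converts HOCN to OCN-: HOCN → 0.36 mol, OCN- → 0.3 mol.
pKa = −log(3.4 × 10^-4) = 3.469
pH = pKa + log([A⁻]/[HA]) = 3.469 + log(0.3/0.36) = 3.469 -0.079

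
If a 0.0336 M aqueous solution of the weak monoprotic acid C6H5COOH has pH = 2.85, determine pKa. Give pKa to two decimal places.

[H+] = 10^(-2.85) = 1.41 × 10^-3 M
At equilibrium [HA] = 0.0336 − 1.41 × 10^-3 = 3.22 × 10^-2 M
Ka = [H+][A-]/[HA] = (1.41 × 10^-3)² / 3.22 × 10^-2 = 6.17 × 10^-5
pKa = -log(6.17 × 10^-5) = 4.21

pKa = 4.21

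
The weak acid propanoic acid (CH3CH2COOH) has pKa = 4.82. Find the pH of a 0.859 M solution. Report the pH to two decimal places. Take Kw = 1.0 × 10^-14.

pH = 2.44

CH3CH2COOH ⇌ CH3CH2COO- + H+
Ka = 10^(−4.82) = 1.51 × 10^-5
From the ICE table, Ka = [H+]²/(0.859 − [H+]) = 1.51 × 10^-5.
Since Ka ≪ C₀, [H+] ≈ √(Ka·C₀) = 3.60 × 10^-3 M.
([H+]/C₀ = 0.42% < 5%, so the approximation holds.)
pH = −log[H+] = −log(3.60 × 10^-3) = 2.44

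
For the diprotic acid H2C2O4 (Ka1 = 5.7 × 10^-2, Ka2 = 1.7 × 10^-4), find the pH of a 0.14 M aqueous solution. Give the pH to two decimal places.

pH = 1.19

Since Ka1 ≫ Ka2, the first ionization dominates [H+].
Ka1 = x²/(0.14 − x) = 5.7 × 10^-2
Solving the quadratic: x = (−Ka1 + √(Ka1² + 4·Ka1·C₀))/2 = 6.53 × 10^-2 M
pH = −log(6.53 × 10^-2) = 1.19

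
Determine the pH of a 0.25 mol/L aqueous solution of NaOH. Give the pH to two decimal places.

NaOH is a strong base; [OH-] = 0.25 M.
pOH = -log(0.25) = 0.60
pH = 14.00 - 0.60 = 13.40

pH = 13.40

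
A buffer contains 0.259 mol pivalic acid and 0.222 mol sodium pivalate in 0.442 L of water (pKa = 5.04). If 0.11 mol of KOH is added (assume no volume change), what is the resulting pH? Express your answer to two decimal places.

After neutralization: n((CH3)3CCOOH) = 0.149 mol, n((CH3)3CCOO-) = 0.332 mol.
pH = pKa + log(n_(CH3)3CCOO-/n_(CH3)3CCOOH) = 5.04 + log(0.332/0.149) = 5.04 + (+0.348)

pH = 5.39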